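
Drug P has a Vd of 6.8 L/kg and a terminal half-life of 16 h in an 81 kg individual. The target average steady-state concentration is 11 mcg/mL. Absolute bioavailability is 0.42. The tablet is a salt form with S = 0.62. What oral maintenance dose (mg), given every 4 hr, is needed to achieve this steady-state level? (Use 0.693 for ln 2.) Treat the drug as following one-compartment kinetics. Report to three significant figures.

4030 mg

Vd = 6.8 L/kg × 81 kg = 550.8 L
k = 0.693/16 = 0.04331 h⁻¹, so CL = k·Vd = 0.04331 × 550.8 = 23.86 L/h
D = CL × Css × τ / F / S = 23.86 × 11 × 4 / 0.42 / 0.62 = 4032 mg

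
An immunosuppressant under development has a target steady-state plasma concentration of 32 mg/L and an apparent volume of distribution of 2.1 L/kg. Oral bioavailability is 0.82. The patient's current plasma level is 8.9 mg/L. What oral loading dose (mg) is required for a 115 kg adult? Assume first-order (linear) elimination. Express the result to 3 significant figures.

6800 mg

Total Vd = 2.1 × 115 = 241.5 L
The loading dose fills Vd to the target concentration.
Concentration deficit ΔC = 32 − 8.9 = 23.10 mg/L
LD = Vd × ΔC / F = 241.5 × 23.10 / 0.82 = 6803 mg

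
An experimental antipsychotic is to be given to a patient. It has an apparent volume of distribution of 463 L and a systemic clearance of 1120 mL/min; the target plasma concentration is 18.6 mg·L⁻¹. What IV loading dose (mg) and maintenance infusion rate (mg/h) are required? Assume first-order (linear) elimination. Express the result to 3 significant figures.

Loading dose = Vd × C = 463.0 × 18.6 = 8612 mg
Convert clearance: 1120 mL/min × 60 min/h ÷ 1000 mL/L = 67.20 L/h
Maintenance: replace elimination → rate = CL × Css = 67.20 × 18.6 = 1250 mg/h

(a) 8610 mg; (b) 1250 mg/h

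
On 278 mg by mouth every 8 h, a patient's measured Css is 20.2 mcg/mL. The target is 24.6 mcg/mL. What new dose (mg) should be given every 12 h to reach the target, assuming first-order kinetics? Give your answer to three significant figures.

508 mg

With linear kinetics, Css is proportional to dose rate (D/τ) at fixed clearance.
D₂ = D₁ × (Css,target / Css,current) × (τ₂/τ₁) = 278 × (24.6/20.2) × (12/8) = 507.8 mg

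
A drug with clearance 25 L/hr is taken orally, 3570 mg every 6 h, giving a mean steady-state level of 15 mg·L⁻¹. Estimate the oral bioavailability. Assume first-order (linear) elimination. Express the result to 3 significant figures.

0.630

F·D/τ = CL·Css at steady state → F = CL·Css·τ / D.
F = 25 × 15 × 6 / 3570 = 0.630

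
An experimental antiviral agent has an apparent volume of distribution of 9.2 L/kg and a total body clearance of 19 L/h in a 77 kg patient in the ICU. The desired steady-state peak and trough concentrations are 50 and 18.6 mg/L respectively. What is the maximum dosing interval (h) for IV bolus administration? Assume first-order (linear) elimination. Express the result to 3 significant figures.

Total Vd = 9.2 × 77 = 708.4 L
k = CL / Vd = 19.00 / 708.4 = 0.02682 h⁻¹
Between IV bolus doses, concentration decays as C = C₀·e^(−kτ), so C_peak/C_trough = e^(kτ).
τ_max = ln(C_peak/C_trough) / k = ln(50/18.6) / 0.02682 = 0.9889 / 0.02682 = 36.87 h

36.9 h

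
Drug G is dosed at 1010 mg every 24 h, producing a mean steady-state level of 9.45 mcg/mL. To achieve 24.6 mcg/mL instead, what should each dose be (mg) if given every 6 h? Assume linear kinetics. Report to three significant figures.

With linear kinetics, Css is proportional to dose rate (D/τ) at fixed clearance.
D₂ = D₁ × (Css,target / Css,current) × (τ₂/τ₁) = 1010 × (24.6/9.45) × (6/24) = 657.3 mg

657 mg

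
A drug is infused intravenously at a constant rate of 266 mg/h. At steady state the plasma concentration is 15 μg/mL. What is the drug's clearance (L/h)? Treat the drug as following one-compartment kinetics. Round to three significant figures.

17.7 L/h

At steady state, infusion rate = CL × Css, so CL = rate / Css.
CL = 266 / 15 = 17.73 L/h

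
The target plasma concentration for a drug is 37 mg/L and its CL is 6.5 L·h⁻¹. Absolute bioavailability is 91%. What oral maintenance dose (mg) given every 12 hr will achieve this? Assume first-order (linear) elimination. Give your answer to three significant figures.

3170 mg

At steady state, dose per interval replaces the amount cleared in that interval: F·D/τ = CL·Css.
D = CL × Css × τ / F = 6.500 × 37 × 12 / 0.91 = 3171 mg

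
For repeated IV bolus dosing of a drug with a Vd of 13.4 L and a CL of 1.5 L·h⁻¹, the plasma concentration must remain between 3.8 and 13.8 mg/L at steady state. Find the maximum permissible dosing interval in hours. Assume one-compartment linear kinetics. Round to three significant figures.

11.5 h

k = CL / Vd = 1.500 / 13.40 = 0.1119 h⁻¹
Between IV bolus doses, concentration decays as C = C₀·e^(−kτ), so C_peak/C_trough = e^(kτ).
τ_max = ln(C_peak/C_trough) / k = ln(13.8/3.8) / 0.1119 = 1.290 / 0.1119 = 11.53 h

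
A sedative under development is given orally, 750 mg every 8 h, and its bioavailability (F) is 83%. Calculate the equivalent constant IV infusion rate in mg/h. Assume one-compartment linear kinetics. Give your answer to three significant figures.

77.8 mg/h

Equivalent systemic input: infusion rate = F·D/τ.
Rate = 0.83 × 750 / 8 = 77.81 mg/h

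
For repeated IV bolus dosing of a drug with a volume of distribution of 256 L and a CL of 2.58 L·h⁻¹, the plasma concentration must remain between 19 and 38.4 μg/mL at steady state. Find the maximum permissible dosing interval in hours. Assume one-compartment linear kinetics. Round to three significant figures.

k = CL / Vd = 2.580 / 256.0 = 0.01008 h⁻¹
Between IV bolus doses, concentration decays as C = C₀·e^(−kτ), so C_peak/C_trough = e^(kτ).
τ_max = ln(C_peak/C_trough) / k = ln(38.4/19) / 0.01008 = 0.7036 / 0.01008 = 69.80 h

69.8 h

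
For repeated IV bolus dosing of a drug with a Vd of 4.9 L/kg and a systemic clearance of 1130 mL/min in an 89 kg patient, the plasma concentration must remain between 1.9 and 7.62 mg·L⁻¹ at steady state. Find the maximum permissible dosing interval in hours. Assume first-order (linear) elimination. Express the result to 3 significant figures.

8.93 h

Total Vd = 4.9 × 89 = 436.1 L
Convert clearance: 1130 mL/min × 60 min/h ÷ 1000 mL/L = 67.80 L/h
k = CL / Vd = 67.80 / 436.1 = 0.1555 h⁻¹
Between IV bolus doses, concentration decays as C = C₀·e^(−kτ), so C_peak/C_trough = e^(kτ).
τ_max = ln(C_peak/C_trough) / k = ln(7.62/1.9) / 0.1555 = 1.389 / 0.1555 = 8.932 h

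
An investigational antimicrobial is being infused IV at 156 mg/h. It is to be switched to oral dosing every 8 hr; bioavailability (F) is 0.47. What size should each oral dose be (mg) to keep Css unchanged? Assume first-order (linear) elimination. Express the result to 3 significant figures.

2660 mg

To maintain the same Css, the systemic dosing rate must be unchanged: F·D/τ = infusion rate.
D = rate × τ / F = 156 × 8 / 0.47 = 2655 mg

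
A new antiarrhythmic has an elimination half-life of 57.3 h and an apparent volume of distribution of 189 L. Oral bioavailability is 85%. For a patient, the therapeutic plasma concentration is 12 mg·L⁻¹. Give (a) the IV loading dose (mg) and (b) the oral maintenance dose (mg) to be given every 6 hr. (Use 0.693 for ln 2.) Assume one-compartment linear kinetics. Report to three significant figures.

(a) 2270 mg; (b) 194 mg

LD = Vd × C = 189.0 × 12 = 2268 mg
CL = 0.693 × Vd / t½ = 0.693 × 189.0 / 57.3 = 2.286 L/h
D = CL × Css × τ / F = 2.286 × 12 × 6 / 0.85 = 193.6 mg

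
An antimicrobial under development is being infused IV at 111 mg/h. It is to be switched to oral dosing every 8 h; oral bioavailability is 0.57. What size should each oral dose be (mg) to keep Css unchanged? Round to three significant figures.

1560 mg

To maintain the same Css, the systemic dosing rate must be unchanged: F·D/τ = infusion rate.
D = rate × τ / F = 111 × 8 / 0.57 = 1558 mg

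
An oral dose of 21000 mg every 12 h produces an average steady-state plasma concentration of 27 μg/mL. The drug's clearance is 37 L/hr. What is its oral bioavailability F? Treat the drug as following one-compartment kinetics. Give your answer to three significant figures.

0.571

F·D/τ = CL·Css at steady state → F = CL·Css·τ / D.
F = 37 × 27 × 12 / 21000 = 0.571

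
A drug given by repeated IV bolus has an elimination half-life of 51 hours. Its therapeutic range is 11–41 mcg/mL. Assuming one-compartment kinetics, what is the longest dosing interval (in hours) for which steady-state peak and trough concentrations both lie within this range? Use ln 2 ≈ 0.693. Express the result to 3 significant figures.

k = 0.693 / t½ = 0.693 / 51 = 0.01359 h⁻¹
Between IV bolus doses, concentration decays as C = C₀·e^(−kτ), so C_peak/C_trough = e^(kτ).
τ_max = ln(C_peak/C_trough) / k = ln(41/11) / 0.01359 = 1.316 / 0.01359 = 96.84 h

96.8 h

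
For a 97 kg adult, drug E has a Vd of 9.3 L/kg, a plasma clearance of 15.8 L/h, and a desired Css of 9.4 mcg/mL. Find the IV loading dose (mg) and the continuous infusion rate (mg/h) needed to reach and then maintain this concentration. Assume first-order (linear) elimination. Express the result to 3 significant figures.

Total Vd = 9.3 × 97 = 902.1 L
LD = Vd · C_target = 902.1 × 9.4 = 8480 mg
Infusion rate = 15.80 L/h × 9.4 mg/L = 148.5 mg/h

(a) 8480 mg; (b) 149 mg/h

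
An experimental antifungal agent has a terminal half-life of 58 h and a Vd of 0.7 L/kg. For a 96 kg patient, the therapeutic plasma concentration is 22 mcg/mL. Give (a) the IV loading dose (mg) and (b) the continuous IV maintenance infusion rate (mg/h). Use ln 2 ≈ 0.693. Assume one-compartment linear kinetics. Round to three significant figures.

Vd = 0.7 L/kg × 96 kg = 67.20 L
LD = Vd × C = 67.20 × 22 = 1478 mg
CL = 0.693 × Vd / t½ = 0.693 × 67.20 / 58 = 0.8029 L/h
Infusion rate = CL × Css = 0.8029 × 22 = 17.66 mg/h

(a) 1480 mg; (b) 17.7 mg/h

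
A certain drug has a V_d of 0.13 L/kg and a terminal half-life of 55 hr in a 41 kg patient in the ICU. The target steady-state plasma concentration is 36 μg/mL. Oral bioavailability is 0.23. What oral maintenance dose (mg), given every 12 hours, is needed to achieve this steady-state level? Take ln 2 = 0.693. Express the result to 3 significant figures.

Vd = 0.13 L/kg × 41 kg = 5.330 L
CL = 0.693 × Vd / t½ = 0.693 × 5.330 / 55 = 0.06716 L/h
D = CL × Css × τ / F = 0.06716 × 36 × 12 / 0.23 = 126.1 mg

126 mg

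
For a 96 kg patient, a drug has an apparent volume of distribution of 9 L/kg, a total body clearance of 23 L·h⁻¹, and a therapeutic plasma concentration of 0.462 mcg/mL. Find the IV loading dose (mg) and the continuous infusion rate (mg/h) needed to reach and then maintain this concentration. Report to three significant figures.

Total Vd = 9 × 96 = 864.0 L
Loading: fill Vd to C_target → 864.0 L × 0.462 mg/L = 399.2 mg
Maintenance: replace elimination → rate = CL × Css = 23.00 × 0.462 = 10.63 mg/h

(a) 399 mg; (b) 10.6 mg/h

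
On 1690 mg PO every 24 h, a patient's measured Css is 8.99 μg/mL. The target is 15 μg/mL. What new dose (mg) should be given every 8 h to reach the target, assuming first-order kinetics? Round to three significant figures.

For first-order elimination, Css ∝ F·D/(CL·τ); F and CL are unchanged, so Css ∝ D/τ.
D₂ = D₁ × (Css,target / Css,current) × (τ₂/τ₁) = 1690 × (15/8.99) × (8/24) = 939.9 mg

940 mg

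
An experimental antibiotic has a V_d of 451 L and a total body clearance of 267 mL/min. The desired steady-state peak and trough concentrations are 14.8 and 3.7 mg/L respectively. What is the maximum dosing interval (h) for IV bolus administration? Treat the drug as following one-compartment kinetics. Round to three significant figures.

39.0 h

CL = 267 mL/min × 60/1000 = 16.02 L/h
k = CL / Vd = 16.02 / 451.0 = 0.03552 h⁻¹
Between IV bolus doses, concentration decays as C = C₀·e^(−kτ), so C_peak/C_trough = e^(kτ).
τ_max = ln(C_peak/C_trough) / k = ln(14.8/3.7) / 0.03552 = 1.386 / 0.03552 = 39.02 h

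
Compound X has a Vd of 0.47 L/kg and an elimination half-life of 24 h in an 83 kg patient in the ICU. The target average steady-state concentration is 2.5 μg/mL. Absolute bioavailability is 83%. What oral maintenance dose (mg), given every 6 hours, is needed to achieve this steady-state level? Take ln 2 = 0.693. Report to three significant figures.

20.4 mg

Vd = 0.47 L/kg × 83 kg = 39.01 L
k = 0.693/24 = 0.02888 h⁻¹, so CL = k·Vd = 0.02888 × 39.01 = 1.127 L/h
D = CL × Css × τ / F = 1.127 × 2.5 × 6 / 0.83 = 20.37 mg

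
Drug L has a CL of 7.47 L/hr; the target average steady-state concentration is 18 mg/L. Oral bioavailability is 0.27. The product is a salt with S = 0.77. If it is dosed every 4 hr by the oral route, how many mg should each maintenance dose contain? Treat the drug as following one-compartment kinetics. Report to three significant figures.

D = CL × Css × τ / F / S = 7.470 × 18 × 4 / 0.27 / 0.77 = 2587 mg

2590 mg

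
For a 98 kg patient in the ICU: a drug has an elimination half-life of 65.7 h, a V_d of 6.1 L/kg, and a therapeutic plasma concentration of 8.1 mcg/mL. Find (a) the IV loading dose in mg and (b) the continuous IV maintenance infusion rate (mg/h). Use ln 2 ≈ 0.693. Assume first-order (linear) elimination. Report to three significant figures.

(a) 4840 mg; (b) 51.1 mg/h

Total Vd = 6.1 × 98 = 597.8 L
LD = Vd × C = 597.8 × 8.1 = 4842 mg
CL = 0.693 × Vd / t½ = 0.693 × 597.8 / 65.7 = 6.306 L/h
Infusion rate = CL × Css = 6.306 × 8.1 = 51.08 mg/h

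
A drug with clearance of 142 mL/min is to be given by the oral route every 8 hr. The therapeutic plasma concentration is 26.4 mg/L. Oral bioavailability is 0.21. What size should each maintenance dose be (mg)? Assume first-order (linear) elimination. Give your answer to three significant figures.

Convert clearance: 142 mL/min × 60 min/h ÷ 1000 mL/L = 8.520 L/h
D = CL × Css × τ / F = 8.520 × 26.4 × 8 / 0.21 = 8569 mg

8570 mg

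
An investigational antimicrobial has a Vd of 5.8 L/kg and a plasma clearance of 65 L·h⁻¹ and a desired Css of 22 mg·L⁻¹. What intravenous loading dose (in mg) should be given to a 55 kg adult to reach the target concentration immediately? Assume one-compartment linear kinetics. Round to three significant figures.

Vd(total) = 55 kg × 5.8 L/kg = 319.0 L
Loading dose depends on Vd (not clearance): it fills the distribution volume.
LD = Vd × C = 319.0 × 22.00 = 7018 mg

7020 mg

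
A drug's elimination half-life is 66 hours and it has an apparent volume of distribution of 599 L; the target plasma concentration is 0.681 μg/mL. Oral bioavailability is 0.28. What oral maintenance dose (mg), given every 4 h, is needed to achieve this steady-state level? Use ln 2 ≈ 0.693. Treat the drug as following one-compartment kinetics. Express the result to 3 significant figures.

61.2 mg

CL = 0.693 × Vd / t½ = 0.693 × 599.0 / 66 = 6.290 L/h
D = CL × Css × τ / F = 6.290 × 0.681 × 4 / 0.28 = 61.19 mg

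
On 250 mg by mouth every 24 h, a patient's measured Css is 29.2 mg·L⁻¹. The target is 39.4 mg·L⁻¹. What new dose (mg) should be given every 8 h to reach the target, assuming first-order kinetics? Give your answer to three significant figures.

112 mg

For first-order elimination, Css ∝ F·D/(CL·τ); F and CL are unchanged, so Css ∝ D/τ.
D₂ = D₁ × (Css,target / Css,current) × (τ₂/τ₁) = 250 × (39.4/29.2) × (8/24) = 112.4 mg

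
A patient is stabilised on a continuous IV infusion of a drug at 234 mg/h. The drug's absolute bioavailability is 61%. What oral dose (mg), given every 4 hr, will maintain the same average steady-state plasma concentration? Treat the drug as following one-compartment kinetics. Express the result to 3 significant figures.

1530 mg

To maintain the same Css, the systemic dosing rate must be unchanged: F·D/τ = infusion rate.
D = rate × τ / F = 234 × 4 / 0.61 = 1534 mg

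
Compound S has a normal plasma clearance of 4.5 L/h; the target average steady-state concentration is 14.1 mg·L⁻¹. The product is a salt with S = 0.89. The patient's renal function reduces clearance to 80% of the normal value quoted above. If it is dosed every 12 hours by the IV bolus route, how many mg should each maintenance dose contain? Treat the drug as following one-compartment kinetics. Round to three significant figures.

684 mg

Patient clearance = 0.8 × 4.500 = 3.600 L/h
At steady state, dose per interval replaces the amount cleared in that interval: S·D/τ = CL·Css.
D = CL × Css × τ / S = 3.600 × 14.1 × 12 / 0.89 = 684.4 mg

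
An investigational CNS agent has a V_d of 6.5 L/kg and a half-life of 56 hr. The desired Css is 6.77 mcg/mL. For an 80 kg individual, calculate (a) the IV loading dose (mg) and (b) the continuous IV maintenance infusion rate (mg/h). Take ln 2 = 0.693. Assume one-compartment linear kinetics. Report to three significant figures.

Vd = 6.5 L/kg × 80 kg = 520.0 L
LD = Vd × C = 520.0 × 6.77 = 3520 mg
CL = 0.693 × Vd / t½ = 0.693 × 520.0 / 56 = 6.435 L/h
Infusion rate = CL × Css = 6.435 × 6.77 = 43.56 mg/h

(a) 3520 mg; (b) 43.6 mg/h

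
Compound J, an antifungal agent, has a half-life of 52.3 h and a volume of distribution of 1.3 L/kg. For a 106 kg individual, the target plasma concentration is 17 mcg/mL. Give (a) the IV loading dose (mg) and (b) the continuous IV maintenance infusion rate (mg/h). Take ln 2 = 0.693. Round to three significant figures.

Vd(total) = 106 kg × 1.3 L/kg = 137.8 L
LD = Vd × C = 137.8 × 17 = 2343 mg
CL = 0.693 × Vd / t½ = 0.693 × 137.8 / 52.3 = 1.826 L/h
Infusion rate = CL × Css = 1.826 × 17 = 31.04 mg/h

(a) 2340 mg; (b) 31.0 mg/h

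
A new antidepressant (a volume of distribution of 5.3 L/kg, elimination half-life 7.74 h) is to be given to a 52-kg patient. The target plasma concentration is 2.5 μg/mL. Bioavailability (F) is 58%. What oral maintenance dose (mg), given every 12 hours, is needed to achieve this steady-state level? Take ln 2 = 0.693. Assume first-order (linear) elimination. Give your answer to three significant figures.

Vd = 5.3 L/kg × 52 kg = 275.6 L
CL = 0.693 × Vd / t½ = 0.693 × 275.6 / 7.74 = 24.68 L/h
D = CL × Css × τ / F = 24.68 × 2.5 × 12 / 0.58 = 1277 mg

1280 mg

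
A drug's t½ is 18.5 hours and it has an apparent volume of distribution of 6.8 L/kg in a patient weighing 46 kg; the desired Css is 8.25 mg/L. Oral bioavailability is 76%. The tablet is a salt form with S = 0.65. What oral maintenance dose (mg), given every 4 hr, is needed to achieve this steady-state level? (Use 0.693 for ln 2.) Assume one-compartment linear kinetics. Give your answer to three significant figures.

783 mg

Vd(total) = 46 kg × 6.8 L/kg = 312.8 L
CL = ln 2 · Vd / t½ = 0.693 × 312.8 / 18.5 = 11.72 L/h
D = CL × Css × τ / F / S = 11.72 × 8.25 × 4 / 0.76 / 0.65 = 782.9 mg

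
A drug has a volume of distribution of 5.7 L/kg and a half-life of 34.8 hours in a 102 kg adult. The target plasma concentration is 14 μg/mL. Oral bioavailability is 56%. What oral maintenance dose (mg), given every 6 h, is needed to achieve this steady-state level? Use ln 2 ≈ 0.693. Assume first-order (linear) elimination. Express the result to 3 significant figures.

Total Vd = 5.7 × 102 = 581.4 L
k = 0.693/34.8 = 0.01991 h⁻¹, so CL = k·Vd = 0.01991 × 581.4 = 11.58 L/h
D = CL × Css × τ / F = 11.58 × 14 × 6 / 0.56 = 1737 mg

1740 mg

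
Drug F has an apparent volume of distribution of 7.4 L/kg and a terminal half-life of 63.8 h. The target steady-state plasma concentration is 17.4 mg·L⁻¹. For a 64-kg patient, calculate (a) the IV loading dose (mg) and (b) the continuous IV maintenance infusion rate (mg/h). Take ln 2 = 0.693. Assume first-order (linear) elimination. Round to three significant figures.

(a) 8240 mg; (b) 89.5 mg/h

Vd = 7.4 L/kg × 64 kg = 473.6 L
LD = Vd × C = 473.6 × 17.4 = 8241 mg
CL = 0.693 × Vd / t½ = 0.693 × 473.6 / 63.8 = 5.144 L/h
Infusion rate = CL × Css = 5.144 × 17.4 = 89.51 mg/h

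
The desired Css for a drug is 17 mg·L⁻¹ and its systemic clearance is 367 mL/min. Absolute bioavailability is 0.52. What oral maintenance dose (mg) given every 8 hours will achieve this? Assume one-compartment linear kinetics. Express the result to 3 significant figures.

5760 mg

CL = 367 mL/min × 60/1000 = 22.02 L/h
D = CL × Css × τ / F = 22.02 × 17 × 8 / 0.52 = 5759 mg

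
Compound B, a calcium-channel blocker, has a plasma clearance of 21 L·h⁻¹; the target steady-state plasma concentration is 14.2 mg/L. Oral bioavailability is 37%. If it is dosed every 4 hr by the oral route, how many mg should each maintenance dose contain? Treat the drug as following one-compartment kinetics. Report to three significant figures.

3220 mg

D = CL × Css × τ / F = 21.00 × 14.2 × 4 / 0.37 = 3224 mg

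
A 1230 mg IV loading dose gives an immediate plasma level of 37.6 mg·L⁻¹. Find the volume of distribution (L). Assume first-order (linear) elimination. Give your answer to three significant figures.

32.7 L

Immediately after an IV bolus, C₀ = Dose / Vd, so Vd = Dose / C₀.
Vd = 1230 / 37.6 = 32.71 L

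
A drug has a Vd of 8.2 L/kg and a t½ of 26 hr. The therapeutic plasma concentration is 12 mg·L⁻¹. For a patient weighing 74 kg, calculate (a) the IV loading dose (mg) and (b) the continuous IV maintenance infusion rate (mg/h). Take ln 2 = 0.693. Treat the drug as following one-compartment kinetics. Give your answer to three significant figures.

(a) 7280 mg; (b) 194 mg/h

Vd = 8.2 L/kg × 74 kg = 606.8 L
LD = Vd × C = 606.8 × 12 = 7282 mg
CL = 0.693 × Vd / t½ = 0.693 × 606.8 / 26 = 16.17 L/h
Infusion rate = CL × Css = 16.17 × 12 = 194.0 mg/h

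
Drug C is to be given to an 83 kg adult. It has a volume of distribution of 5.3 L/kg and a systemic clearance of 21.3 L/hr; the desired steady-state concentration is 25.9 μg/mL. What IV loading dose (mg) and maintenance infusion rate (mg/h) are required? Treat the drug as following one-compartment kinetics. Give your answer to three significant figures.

(a) 11400 mg; (b) 552 mg/h

Vd = 5.3 L/kg × 83 kg = 439.9 L
LD = Vd · C_target = 439.9 × 25.9 = 11390 mg
Maintenance infusion rate = CL × Css = 21.30 × 25.9 = 551.7 mg/h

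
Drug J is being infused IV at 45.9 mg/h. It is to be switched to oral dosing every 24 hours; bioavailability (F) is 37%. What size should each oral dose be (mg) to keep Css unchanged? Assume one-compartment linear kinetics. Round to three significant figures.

To maintain the same Css, the systemic dosing rate must be unchanged: F·D/τ = infusion rate.
D = rate × τ / F = 45.9 × 24 / 0.37 = 2977 mg

2980 mg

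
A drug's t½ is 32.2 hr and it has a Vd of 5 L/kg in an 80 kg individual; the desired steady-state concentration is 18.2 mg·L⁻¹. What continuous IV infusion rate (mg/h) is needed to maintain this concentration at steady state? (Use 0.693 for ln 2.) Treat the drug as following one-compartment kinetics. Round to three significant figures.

157 mg/h

Vd(total) = 80 kg × 5 L/kg = 400.0 L
CL = ln 2 · Vd / t½ = 0.693 × 400.0 / 32.2 = 8.609 L/h
Infusion rate = CL × Css = 8.609 × 18.2 = 156.7 mg/h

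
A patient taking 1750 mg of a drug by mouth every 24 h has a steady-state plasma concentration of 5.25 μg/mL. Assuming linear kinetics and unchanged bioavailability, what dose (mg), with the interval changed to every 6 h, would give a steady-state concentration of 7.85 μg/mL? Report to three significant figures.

654 mg

With linear kinetics, Css is proportional to dose rate (D/τ) at fixed clearance.
D₂ = D₁ × (Css,target / Css,current) × (τ₂/τ₁) = 1750 × (7.85/5.25) × (6/24) = 654.2 mg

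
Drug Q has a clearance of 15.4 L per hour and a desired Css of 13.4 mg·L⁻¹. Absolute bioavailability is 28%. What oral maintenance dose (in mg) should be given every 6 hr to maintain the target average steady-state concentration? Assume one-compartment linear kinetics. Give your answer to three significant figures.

D = CL × Css × τ / F = 15.40 × 13.4 × 6 / 0.28 = 4422 mg

4420 mg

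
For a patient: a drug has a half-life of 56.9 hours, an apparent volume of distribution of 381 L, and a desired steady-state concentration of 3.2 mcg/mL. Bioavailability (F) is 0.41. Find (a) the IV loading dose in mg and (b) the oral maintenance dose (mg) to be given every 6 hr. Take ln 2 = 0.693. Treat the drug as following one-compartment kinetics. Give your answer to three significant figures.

(a) 1220 mg; (b) 217 mg

LD = Vd × C = 381.0 × 3.2 = 1219 mg
CL = 0.693 × Vd / t½ = 0.693 × 381.0 / 56.9 = 4.640 L/h
D = CL × Css × τ / F = 4.640 × 3.2 × 6 / 0.41 = 217.3 mg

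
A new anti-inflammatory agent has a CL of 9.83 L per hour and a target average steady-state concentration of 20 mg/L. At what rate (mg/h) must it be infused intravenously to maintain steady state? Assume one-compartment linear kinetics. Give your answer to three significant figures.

197 mg/h

Infusion rate = CL · Css = 9.830 L/h × 20 mg/L = 196.6 mg/h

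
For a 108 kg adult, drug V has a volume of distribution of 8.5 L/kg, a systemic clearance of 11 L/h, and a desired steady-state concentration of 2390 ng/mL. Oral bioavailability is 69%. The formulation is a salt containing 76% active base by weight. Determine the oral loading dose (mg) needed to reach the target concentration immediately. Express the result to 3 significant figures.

Vd(total) = 108 kg × 8.5 L/kg = 918.0 L
C = 2390 ng/mL = 2.390 mg/L
LD = Vd × C / F / S = 918.0 × 2.390 / 0.69 / 0.76 = 4184 mg

4180 mg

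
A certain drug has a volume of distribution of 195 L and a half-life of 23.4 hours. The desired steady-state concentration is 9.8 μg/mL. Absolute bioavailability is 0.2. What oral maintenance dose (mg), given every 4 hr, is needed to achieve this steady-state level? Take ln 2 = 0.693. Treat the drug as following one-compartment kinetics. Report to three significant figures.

1130 mg

k = 0.693/23.4 = 0.02962 h⁻¹, so CL = k·Vd = 0.02962 × 195.0 = 5.776 L/h
D = CL × Css × τ / F = 5.776 × 9.8 × 4 / 0.2 = 1132 mg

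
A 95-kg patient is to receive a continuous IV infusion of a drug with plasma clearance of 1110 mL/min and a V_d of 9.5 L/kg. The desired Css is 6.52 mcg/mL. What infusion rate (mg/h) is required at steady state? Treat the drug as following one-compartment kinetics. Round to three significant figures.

434 mg/h

CL = 1110 mL/min × 60/1000 = 66.60 L/h
Rate = CL × Css = 66.60 × 6.52 = 434.2 mg/h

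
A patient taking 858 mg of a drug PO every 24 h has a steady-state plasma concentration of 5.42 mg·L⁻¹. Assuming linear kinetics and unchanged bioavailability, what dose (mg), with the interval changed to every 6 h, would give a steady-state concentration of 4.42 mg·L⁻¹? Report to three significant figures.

175 mg

For first-order elimination, Css ∝ F·D/(CL·τ); F and CL are unchanged, so Css ∝ D/τ.
D₂ = D₁ × (Css,target / Css,current) × (τ₂/τ₁) = 858 × (4.42/5.42) × (6/24) = 174.9 mg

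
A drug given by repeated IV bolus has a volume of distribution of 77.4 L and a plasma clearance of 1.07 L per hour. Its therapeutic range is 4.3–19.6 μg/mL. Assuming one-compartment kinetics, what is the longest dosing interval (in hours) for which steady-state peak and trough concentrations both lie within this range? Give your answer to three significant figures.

k = CL / Vd = 1.070 / 77.40 = 0.01382 h⁻¹
Between IV bolus doses, concentration decays as C = C₀·e^(−kτ), so C_peak/C_trough = e^(kτ).
τ_max = ln(C_peak/C_trough) / k = ln(19.6/4.3) / 0.01382 = 1.517 / 0.01382 = 109.8 h

110 h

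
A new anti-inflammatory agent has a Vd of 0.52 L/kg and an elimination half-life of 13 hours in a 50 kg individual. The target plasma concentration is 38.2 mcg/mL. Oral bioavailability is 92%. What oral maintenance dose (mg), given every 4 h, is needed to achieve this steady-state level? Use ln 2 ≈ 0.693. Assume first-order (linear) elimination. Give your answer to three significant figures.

230 mg

Vd = 0.52 L/kg × 50 kg = 26.00 L
CL = ln 2 · Vd / t½ = 0.693 × 26.00 / 13 = 1.386 L/h
D = CL × Css × τ / F = 1.386 × 38.2 × 4 / 0.92 = 230.2 mg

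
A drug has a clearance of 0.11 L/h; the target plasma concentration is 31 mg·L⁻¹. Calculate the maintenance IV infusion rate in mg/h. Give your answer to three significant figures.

At steady state, infusion rate equals elimination rate: rate in = CL × Css.
R₀ = 0.1100 × 31 = 3.410 mg/h

3.41 mg/h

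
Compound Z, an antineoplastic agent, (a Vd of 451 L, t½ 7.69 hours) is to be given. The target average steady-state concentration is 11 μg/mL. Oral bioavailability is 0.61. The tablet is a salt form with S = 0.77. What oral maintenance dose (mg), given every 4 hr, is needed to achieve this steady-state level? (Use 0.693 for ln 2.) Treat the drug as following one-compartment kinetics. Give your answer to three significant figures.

3810 mg

CL = ln 2 · Vd / t½ = 0.693 × 451.0 / 7.69 = 40.64 L/h
D = CL × Css × τ / F / S = 40.64 × 11 × 4 / 0.61 / 0.77 = 3807 mg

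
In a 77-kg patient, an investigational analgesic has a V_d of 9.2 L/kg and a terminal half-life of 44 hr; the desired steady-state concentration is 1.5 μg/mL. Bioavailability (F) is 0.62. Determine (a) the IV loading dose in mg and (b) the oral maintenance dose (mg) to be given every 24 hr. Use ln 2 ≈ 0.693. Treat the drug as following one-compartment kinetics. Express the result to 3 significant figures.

(a) 1060 mg; (b) 648 mg

Vd(total) = 77 kg × 9.2 L/kg = 708.4 L
LD = Vd × C = 708.4 × 1.5 = 1063 mg
CL = 0.693 × Vd / t½ = 0.693 × 708.4 / 44 = 11.16 L/h
D = CL × Css × τ / F = 11.16 × 1.5 × 24 / 0.62 = 648.0 mg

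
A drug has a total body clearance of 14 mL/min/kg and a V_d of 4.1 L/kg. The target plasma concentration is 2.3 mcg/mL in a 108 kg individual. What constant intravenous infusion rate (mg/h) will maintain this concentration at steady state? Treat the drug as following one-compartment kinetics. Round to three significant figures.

209 mg/h

CL = 14 mL/min/kg × 108 kg = 1512 mL/min = 1512 × 60/1000 = 90.72 L/h
Infusion rate = CL · Css = 90.72 L/h × 2.3 mg/L = 208.7 mg/h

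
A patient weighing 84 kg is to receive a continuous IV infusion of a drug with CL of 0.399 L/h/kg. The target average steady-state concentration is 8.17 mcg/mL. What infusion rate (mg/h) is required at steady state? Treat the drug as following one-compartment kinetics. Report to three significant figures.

CL = 0.399 L/h/kg × 84 kg = 33.52 L/h
Infusion rate = CL · Css = 33.52 L/h × 8.17 mg/L = 273.9 mg/h

274 mg/h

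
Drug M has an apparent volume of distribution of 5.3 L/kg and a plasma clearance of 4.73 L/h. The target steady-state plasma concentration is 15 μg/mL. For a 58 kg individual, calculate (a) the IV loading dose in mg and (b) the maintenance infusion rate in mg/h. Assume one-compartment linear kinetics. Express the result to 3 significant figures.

Vd(total) = 58 kg × 5.3 L/kg = 307.4 L
Loading: fill Vd to C_target → 307.4 L × 15 mg/L = 4611 mg
Infusion rate = 4.730 L/h × 15 mg/L = 70.95 mg/h

(a) 4610 mg; (b) 71.0 mg/h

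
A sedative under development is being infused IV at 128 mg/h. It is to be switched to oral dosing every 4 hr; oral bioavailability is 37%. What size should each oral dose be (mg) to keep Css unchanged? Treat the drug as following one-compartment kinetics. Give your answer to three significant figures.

To maintain the same Css, the systemic dosing rate must be unchanged: F·D/τ = infusion rate.
D = rate × τ / F = 128 × 4 / 0.37 = 1384 mg

1380 mg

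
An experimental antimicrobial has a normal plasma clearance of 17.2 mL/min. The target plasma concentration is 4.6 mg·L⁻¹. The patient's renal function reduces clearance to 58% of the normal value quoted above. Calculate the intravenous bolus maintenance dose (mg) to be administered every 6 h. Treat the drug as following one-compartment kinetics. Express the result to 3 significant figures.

16.5 mg

Convert clearance: 17.2 mL/min × 60 min/h ÷ 1000 mL/L = 1.032 L/h
Patient clearance = 0.58 × 1.032 = 0.5986 L/h
D = CL × Css × τ = 0.5986 × 4.6 × 6 = 16.52 mg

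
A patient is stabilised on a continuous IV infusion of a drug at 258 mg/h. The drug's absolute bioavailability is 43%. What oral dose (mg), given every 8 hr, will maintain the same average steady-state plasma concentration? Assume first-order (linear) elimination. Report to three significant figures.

To maintain the same Css, the systemic dosing rate must be unchanged: F·D/τ = infusion rate.
D = rate × τ / F = 258 × 8 / 0.43 = 4800 mg

4800 mg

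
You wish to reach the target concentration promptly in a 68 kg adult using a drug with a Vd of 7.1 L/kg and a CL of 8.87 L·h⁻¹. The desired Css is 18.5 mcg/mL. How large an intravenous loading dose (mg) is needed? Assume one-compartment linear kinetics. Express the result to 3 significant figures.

8930 mg

Total Vd = 7.1 × 68 = 482.8 L
Loading dose depends on Vd (not clearance): it fills the distribution volume.
LD = Vd × C = 482.8 × 18.50 = 8932 mg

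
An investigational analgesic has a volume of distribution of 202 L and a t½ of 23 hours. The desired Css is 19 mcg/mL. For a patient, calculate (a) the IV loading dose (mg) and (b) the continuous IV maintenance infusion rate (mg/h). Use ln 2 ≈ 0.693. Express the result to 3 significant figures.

(a) 3840 mg; (b) 116 mg/h

LD = Vd × C = 202.0 × 19 = 3838 mg
CL = 0.693 × Vd / t½ = 0.693 × 202.0 / 23 = 6.086 L/h
Infusion rate = CL × Css = 6.086 × 19 = 115.6 mg/h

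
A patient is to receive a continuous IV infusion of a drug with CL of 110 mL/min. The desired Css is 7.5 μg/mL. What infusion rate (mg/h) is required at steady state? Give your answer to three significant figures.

CL = 110 mL/min × 60/1000 = 6.600 L/h
R₀ = 6.600 × 7.5 = 49.50 mg/h

49.5 mg/h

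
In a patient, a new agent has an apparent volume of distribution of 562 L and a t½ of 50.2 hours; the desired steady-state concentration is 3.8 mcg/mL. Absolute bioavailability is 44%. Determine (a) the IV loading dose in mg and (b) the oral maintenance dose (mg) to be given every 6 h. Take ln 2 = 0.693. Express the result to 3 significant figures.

LD = Vd × C = 562.0 × 3.8 = 2136 mg
CL = 0.693 × Vd / t½ = 0.693 × 562.0 / 50.2 = 7.758 L/h
D = CL × Css × τ / F = 7.758 × 3.8 × 6 / 0.44 = 402.0 mg

(a) 2140 mg; (b) 402 mg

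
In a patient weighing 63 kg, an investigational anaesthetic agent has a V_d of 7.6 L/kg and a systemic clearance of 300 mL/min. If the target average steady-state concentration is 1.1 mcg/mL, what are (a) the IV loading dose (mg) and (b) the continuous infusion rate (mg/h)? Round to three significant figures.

Vd = 7.6 L/kg × 63 kg = 478.8 L
LD = Vd · C_target = 478.8 × 1.1 = 526.7 mg
Convert clearance: 300 mL/min × 60 min/h ÷ 1000 mL/L = 18.00 L/h
Maintenance infusion rate = CL × Css = 18.00 × 1.1 = 19.80 mg/h

(a) 527 mg; (b) 19.8 mg/h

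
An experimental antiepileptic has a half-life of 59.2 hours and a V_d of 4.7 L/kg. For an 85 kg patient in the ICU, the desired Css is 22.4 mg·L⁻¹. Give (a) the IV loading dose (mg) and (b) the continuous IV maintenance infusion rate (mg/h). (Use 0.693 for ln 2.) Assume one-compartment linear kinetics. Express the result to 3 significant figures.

Total Vd = 4.7 × 85 = 399.5 L
LD = Vd × C = 399.5 × 22.4 = 8949 mg
CL = 0.693 × Vd / t½ = 0.693 × 399.5 / 59.2 = 4.677 L/h
Infusion rate = CL × Css = 4.677 × 22.4 = 104.8 mg/h

(a) 8950 mg; (b) 105 mg/h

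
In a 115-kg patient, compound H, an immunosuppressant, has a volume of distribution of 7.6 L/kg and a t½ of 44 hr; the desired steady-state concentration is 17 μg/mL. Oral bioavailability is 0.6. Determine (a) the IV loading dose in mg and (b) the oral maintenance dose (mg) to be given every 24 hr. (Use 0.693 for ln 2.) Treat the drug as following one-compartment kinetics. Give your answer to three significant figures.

(a) 14900 mg; (b) 9360 mg

Total Vd = 7.6 × 115 = 874.0 L
LD = Vd × C = 874.0 × 17 = 14860 mg
CL = 0.693 × Vd / t½ = 0.693 × 874.0 / 44 = 13.77 L/h
D = CL × Css × τ / F = 13.77 × 17 × 24 / 0.6 = 9364 mg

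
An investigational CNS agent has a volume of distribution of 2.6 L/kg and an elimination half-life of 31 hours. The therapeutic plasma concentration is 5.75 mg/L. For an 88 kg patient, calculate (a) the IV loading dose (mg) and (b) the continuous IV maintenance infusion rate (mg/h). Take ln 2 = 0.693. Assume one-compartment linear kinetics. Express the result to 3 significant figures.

Total Vd = 2.6 × 88 = 228.8 L
LD = Vd × C = 228.8 × 5.75 = 1316 mg
CL = 0.693 × Vd / t½ = 0.693 × 228.8 / 31 = 5.115 L/h
Infusion rate = CL × Css = 5.115 × 5.75 = 29.41 mg/h

(a) 1320 mg; (b) 29.4 mg/h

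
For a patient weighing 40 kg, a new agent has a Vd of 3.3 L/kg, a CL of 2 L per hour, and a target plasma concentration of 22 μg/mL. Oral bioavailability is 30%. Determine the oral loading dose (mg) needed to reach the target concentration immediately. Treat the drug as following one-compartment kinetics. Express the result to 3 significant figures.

9680 mg

Total Vd = 3.3 × 40 = 132.0 L
Loading dose depends on Vd (not clearance): it fills the distribution volume.
LD = Vd × C / F = 132.0 × 22.00 / 0.3 = 9680 mg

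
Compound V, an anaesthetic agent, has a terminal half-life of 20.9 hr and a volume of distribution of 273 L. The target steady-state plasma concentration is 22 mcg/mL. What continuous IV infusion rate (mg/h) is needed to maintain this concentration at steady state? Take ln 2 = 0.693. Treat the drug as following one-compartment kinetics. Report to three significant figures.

199 mg/h

CL = ln 2 · Vd / t½ = 0.693 × 273.0 / 20.9 = 9.052 L/h
Infusion rate = CL × Css = 9.052 × 22 = 199.1 mg/h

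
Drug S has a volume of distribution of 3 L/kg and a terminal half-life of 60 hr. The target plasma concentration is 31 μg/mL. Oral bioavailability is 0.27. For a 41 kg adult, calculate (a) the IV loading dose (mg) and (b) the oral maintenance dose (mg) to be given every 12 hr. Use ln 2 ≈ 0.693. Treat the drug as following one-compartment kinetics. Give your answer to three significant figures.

(a) 3810 mg; (b) 1960 mg

Vd = 3 L/kg × 41 kg = 123.0 L
LD = Vd × C = 123.0 × 31 = 3813 mg
CL = 0.693 × Vd / t½ = 0.693 × 123.0 / 60 = 1.421 L/h
D = CL × Css × τ / F = 1.421 × 31 × 12 / 0.27 = 1958 mg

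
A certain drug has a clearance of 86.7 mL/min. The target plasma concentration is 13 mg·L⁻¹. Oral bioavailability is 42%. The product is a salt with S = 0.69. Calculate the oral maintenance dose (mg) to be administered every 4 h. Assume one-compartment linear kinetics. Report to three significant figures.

CL = 86.7 mL/min = 86.7 × 0.06 = 5.202 L/h
D = CL × Css × τ / F / S = 5.202 × 13 × 4 / 0.42 / 0.69 = 933.4 mg

933 mg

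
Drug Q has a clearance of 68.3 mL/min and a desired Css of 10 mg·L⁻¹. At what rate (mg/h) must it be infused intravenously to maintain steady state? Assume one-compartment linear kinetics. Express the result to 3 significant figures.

41.0 mg/h

CL = 68.3 mL/min = 68.3 × 0.06 = 4.098 L/h
At steady state, infusion rate equals elimination rate: rate in = CL × Css.
R₀ = 4.098 × 10 = 40.98 mg/h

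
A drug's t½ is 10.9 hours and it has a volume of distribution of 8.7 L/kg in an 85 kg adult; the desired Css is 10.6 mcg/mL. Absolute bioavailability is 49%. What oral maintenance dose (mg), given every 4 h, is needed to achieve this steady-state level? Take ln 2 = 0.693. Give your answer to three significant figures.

Vd = 8.7 L/kg × 85 kg = 739.5 L
k = 0.693/10.9 = 0.06358 h⁻¹, so CL = k·Vd = 0.06358 × 739.5 = 47.02 L/h
D = CL × Css × τ / F = 47.02 × 10.6 × 4 / 0.49 = 4069 mg

4070 mg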